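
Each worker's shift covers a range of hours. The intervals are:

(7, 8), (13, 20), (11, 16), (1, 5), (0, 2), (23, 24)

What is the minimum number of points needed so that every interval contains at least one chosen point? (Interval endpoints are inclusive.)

4

Sort by right endpoint; whenever an interval is uncovered, place a point at its right end.
Sorted: [0,2] [1,5] [7,8] [11,16] [13,20] [23,24]
{[0,2],[1,5]} hit by 2; {[7,8]} hit by 8; {[11,16],[13,20]} hit by 16; {[23,24]} hit by 24.
Points: 2, 8, 16, 24 (4 total).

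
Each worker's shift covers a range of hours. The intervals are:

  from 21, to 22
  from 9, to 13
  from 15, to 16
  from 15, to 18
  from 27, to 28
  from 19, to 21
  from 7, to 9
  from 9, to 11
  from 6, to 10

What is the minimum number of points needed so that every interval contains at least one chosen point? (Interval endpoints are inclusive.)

4

By right end: [7,9]  [6,10]  [9,11]  [9,13]  [15,16]  [15,18]  [19,21]  [21,22]  [27,28]
[7,9] uncovered → point at 9; [15,16] uncovered → point at 16; [19,21] uncovered → point at 21; [27,28] uncovered → point at 28.
Points: 9, 16, 21, 28 (4 total).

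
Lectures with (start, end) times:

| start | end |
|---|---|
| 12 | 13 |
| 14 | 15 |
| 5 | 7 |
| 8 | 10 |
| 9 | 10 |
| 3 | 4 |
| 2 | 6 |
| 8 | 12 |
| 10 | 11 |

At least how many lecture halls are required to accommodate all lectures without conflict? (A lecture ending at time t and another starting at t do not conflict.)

3

Events (time:±→running): 2:+→1 3:+→2 4:-→1 5:+→2 6:-→1 7:-→0 8:+→1 8:+→2 9:+→3 … peak 3.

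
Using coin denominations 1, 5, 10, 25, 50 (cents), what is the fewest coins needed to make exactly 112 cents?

112 − 2×50→12 − 1×10→2 − 2×1→0
Total coins = 2 + 1 + 2 = 5

5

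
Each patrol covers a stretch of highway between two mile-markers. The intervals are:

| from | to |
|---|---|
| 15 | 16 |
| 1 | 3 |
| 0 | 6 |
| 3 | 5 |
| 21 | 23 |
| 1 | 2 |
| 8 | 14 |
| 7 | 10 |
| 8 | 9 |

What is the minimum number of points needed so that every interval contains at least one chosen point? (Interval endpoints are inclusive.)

5

Sorted: [1,2] [1,3] [3,5] [0,6] [8,9] [7,10] [8,14] [15,16] [21,23]
{[1,2],[1,3]} hit by 2; {[3,5],[0,6]} hit by 5; {[8,9],[7,10],[8,14]} hit by 9; {[15,16]} hit by 16; {[21,23]} hit by 23.
Points: 2, 5, 9, 16, 23 (5 total).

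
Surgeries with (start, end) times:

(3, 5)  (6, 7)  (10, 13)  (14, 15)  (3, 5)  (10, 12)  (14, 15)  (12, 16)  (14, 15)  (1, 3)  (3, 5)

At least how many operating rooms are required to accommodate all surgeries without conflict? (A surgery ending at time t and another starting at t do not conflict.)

Events (time:±→running): 1:+→1 3:-→0 3:+→1 3:+→2 3:+→3 5:-→2 5:-→1 5:-→0 6:+→1 7:-→0 10:+→1 10:+→2 12:-→1 12:+→2 13:-→1 14:+→2 14:+→3 14:+→4 … peak 4.

4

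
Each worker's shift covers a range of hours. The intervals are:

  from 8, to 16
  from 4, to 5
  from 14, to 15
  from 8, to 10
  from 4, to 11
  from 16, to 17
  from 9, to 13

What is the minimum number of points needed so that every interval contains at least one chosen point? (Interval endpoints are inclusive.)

By right end: [4,5]  [8,10]  [4,11]  [9,13]  [14,15]  [8,16]  [16,17]
[4,5] uncovered → point at 5; [8,10] uncovered → point at 10; [14,15] uncovered → point at 15; [16,17] uncovered → point at 17.
Points: 5, 10, 15, 17 (4 total).

4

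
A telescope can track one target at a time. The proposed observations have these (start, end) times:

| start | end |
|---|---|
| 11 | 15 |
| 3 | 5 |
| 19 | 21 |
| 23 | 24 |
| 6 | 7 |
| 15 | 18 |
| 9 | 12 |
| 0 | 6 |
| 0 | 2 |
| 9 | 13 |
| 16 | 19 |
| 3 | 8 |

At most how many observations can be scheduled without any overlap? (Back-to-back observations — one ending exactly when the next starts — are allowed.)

7

Sorted by end: (0,2)  (3,5)  (0,6)  (6,7)  (3,8)  (9,12)  (9,13)  (11,15)  (15,18)  (16,19)  (19,21)  (23,24)
take (0,2); take (3,5); take (6,7); take (9,12); skip (11,15); take (15,18); skip (16,19); take (19,21); take (23,24).
Selected 7 observations.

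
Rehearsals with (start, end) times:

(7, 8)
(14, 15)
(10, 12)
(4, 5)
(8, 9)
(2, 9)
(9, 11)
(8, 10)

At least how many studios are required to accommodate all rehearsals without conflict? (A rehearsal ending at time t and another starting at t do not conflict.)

Count concurrent intervals with a sweep; the peak is the room count.
Events (time:±→running): 2:+→1 4:+→2 5:-→1 7:+→2 8:-→1 8:+→2 8:+→3 … peak 3.

3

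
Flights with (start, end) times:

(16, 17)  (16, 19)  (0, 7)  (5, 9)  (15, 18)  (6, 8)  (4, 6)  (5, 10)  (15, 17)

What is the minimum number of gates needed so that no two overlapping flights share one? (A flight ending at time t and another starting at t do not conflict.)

Count concurrent intervals with a sweep; the peak is the room count.
starts: [0, 4, 5, 5, 6, 15, 15, 16, 16]
ends:   [6, 7, 8, 9, 10, 17, 17, 18, 19]
s0→1 s4→2 s5→3 s5→4  — peak 4.

4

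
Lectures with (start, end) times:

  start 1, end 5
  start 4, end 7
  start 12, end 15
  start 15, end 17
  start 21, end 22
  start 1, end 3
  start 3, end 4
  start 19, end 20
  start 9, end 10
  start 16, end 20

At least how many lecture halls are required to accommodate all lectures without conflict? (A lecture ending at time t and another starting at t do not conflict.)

2

Events (time:±→running): 1:+→1 1:+→2 … peak 2.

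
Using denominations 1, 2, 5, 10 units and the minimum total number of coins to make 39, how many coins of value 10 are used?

3

39 = 3×10 + 1×5 + 2×2
Count of 10: 3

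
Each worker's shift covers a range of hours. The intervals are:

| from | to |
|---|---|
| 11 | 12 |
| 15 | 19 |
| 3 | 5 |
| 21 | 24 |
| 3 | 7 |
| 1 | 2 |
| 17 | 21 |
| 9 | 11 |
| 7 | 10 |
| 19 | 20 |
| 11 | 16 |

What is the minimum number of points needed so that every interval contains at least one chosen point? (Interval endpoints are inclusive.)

6

Sort by right endpoint; whenever an interval is uncovered, place a point at its right end.
Sorted: [1,2] [3,5] [3,7] [7,10] [9,11] [11,12] [11,16] [15,19] [19,20] [17,21] [21,24]
{[1,2]} hit by 2; {[3,5],[3,7]} hit by 5; {[7,10],[9,11]} hit by 10; {[11,12],[11,16]} hit by 12; {[15,19],[19,20],[17,21]} hit by 19; {[21,24]} hit by 24.
Points: 2, 5, 10, 12, 19, 24 (6 total).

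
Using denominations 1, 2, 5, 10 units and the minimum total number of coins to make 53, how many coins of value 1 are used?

Use the largest denomination that fits, subtract, and repeat.
53 − 5×10→3 − 1×2→1 − 1×1→0
Count of 1: 1

1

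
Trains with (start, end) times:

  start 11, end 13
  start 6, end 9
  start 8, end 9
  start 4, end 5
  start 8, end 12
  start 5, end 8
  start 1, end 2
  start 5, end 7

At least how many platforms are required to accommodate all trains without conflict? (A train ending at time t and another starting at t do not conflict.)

Count concurrent intervals with a sweep; the peak is the room count.
starts: [1, 4, 5, 5, 6, 8, 8, 11]
ends:   [2, 5, 7, 8, 9, 9, 12, 13]
s1→1 e2→0 s4→1 e5→0 s5→1 s5→2 s6→3  — peak 3.

3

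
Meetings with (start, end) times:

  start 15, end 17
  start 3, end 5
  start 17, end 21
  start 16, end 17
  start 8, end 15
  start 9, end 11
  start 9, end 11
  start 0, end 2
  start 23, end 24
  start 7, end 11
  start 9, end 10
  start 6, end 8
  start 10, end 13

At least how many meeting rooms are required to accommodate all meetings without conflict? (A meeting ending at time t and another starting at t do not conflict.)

5

Events (time:±→running): 0:+→1 2:-→0 3:+→1 5:-→0 6:+→1 7:+→2 8:-→1 8:+→2 9:+→3 9:+→4 9:+→5 … peak 5.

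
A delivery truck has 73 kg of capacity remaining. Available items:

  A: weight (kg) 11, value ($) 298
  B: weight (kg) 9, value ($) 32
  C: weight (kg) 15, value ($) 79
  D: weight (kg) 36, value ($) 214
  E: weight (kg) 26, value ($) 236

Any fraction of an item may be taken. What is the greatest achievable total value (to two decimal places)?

Ratios (sorted): A 27.09, E 9.08, D 5.94, C 5.27, B 3.56
take A (11 @ 298); take E (26 @ 236); take D (36 @ 214). Capacity used 73/73.
Total value = 748.00

748.00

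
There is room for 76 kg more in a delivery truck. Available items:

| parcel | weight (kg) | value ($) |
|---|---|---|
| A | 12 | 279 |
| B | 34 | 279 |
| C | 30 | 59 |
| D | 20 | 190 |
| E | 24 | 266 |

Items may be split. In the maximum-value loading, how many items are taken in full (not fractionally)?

3

Ratios (sorted): A 23.25, E 11.08, D 9.50, B 8.21, C 1.97
take A (12 @ 279); take E (24 @ 266); take D (20 @ 190); take 20/34 of B → 164.12. Capacity used 76/76.
3 item(s) taken whole; one partial (take 20/34 of B).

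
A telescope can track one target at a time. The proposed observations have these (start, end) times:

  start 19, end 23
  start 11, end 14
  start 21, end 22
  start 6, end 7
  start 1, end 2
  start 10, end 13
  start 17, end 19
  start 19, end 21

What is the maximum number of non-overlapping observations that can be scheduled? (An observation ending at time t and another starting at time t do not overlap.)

6

Order by finish time; keep every interval that doesn't clash with the previous kept one.
Sorted by end: (1,2)  (6,7)  (10,13)  (11,14)  (17,19)  (19,21)  (21,22)  (19,23)
take (1,2); take (6,7); take (10,13); skip (11,14); take (17,19); take (19,21); take (21,22).
Selected 6 observations.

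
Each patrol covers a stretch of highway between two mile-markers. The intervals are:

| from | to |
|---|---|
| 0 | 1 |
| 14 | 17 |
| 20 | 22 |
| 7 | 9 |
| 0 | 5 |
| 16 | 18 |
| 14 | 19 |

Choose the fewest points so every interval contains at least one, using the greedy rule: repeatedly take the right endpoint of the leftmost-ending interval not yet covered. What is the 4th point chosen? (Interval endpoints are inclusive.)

Sort by right endpoint; whenever an interval is uncovered, place a point at its right end.
By right end: [0,1]  [0,5]  [7,9]  [14,17]  [16,18]  [14,19]  [20,22]
[0,1] uncovered → point at 1; [7,9] uncovered → point at 9; [14,17] uncovered → point at 17; [20,22] uncovered → point at 22.
Points: 1, 9, 17, 22 (4 total).

22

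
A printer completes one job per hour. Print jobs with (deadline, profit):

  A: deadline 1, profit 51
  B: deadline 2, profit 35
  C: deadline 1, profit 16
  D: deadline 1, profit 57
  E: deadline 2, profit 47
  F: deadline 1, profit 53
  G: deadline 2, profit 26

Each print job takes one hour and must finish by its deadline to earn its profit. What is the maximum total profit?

104

Take jobs in profit order; each goes to the latest open slot no later than its deadline.
Profit order: D=57 F=53 A=51 E=47 B=35 G=26 C=16
Assign: D→slot 1, F skipped, A skipped, E→slot 2, B skipped, G skipped, C skipped.
Slots: [1:D] [2:E]
Profit = 57 + 47 = 104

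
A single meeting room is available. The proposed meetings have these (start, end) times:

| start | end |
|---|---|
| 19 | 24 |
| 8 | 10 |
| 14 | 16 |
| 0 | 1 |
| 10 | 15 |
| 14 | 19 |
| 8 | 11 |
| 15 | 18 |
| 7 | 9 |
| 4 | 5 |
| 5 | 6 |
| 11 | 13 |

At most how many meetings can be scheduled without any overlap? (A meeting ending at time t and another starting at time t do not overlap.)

Sorted by end: (0,1)  (4,5)  (5,6)  (7,9)  (8,10)  (8,11)  (11,13)  (10,15)  (14,16)  (15,18)  (14,19)  (19,24)
take (0,1); take (4,5); take (5,6); take (7,9); take (11,13); take (14,16); take (19,24).
Selected 7 meetings.

7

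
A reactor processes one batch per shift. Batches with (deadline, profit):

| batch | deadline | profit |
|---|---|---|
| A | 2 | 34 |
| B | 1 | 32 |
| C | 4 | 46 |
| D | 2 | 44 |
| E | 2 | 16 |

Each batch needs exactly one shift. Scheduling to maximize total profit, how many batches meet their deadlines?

3

By profit: C(d4,46), D(d2,44), A(d2,34), B(d1,32), E(d2,16)
C→slot 4; D→slot 2; A→slot 1; B skipped; E skipped.
3 of 5 scheduled.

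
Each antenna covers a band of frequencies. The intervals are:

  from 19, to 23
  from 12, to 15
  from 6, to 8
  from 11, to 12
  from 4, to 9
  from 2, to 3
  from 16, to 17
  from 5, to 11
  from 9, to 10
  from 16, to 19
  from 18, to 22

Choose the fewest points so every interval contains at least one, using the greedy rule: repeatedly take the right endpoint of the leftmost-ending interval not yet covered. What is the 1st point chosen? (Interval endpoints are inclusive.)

3

Process intervals by earliest right end; each time one isn't hit yet, stab at its right endpoint.
Sorted: [2,3] [6,8] [4,9] [9,10] [5,11] [11,12] [12,15] [16,17] [16,19] [18,22] [19,23]
{[2,3]} hit by 3; {[6,8],[4,9]} hit by 8; {[9,10],[5,11]} hit by 10; {[11,12],[12,15]} hit by 12; {[16,17],[16,19]} hit by 17; {[18,22],[19,23]} hit by 22.
Points: 3, 8, 10, 12, 17, 22 (6 total).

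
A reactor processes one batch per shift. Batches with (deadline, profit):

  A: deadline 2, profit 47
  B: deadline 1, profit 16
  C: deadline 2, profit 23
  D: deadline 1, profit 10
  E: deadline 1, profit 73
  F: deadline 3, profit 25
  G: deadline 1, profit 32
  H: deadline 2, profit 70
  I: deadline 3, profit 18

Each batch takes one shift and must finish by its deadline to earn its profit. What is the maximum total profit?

168

Sort by profit descending; place each in the latest free slot ≤ its deadline.
Profit order: E=73 H=70 A=47 G=32 F=25 C=23 I=18 B=16 D=10
Assign: E→slot 1, H→slot 2, A skipped, G skipped, F→slot 3, C skipped, I skipped, B skipped, D skipped.
Slots: [1:E] [2:H] [3:F]
Profit = 73 + 70 + 25 = 168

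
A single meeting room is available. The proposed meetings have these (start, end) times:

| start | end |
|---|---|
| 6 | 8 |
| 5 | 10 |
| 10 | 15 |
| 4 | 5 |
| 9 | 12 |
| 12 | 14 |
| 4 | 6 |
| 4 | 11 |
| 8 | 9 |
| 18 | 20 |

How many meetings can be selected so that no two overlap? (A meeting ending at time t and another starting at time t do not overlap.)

Sorted by end: (4,5)  (4,6)  (6,8)  (8,9)  (5,10)  (4,11)  (9,12)  (12,14)  (10,15)  (18,20)
take (4,5); take (6,8); take (8,9); skip (4,11); take (9,12); take (12,14); take (18,20).
Selected 6 meetings.

6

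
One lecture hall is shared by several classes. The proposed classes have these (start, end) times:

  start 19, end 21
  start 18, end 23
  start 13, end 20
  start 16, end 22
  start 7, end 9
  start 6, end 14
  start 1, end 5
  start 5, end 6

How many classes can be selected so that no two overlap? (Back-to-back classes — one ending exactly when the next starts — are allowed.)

Order by finish time; keep every interval that doesn't clash with the previous kept one.
By end time: (1,5), (5,6), (7,9), (6,14), (13,20), (19,21), (16,22), (18,23).
Pick (1,5); next start ≥ 5 → (5,6); next start ≥ 6 → (7,9); next start ≥ 9 → (13,20).
Selected 4 classes.

4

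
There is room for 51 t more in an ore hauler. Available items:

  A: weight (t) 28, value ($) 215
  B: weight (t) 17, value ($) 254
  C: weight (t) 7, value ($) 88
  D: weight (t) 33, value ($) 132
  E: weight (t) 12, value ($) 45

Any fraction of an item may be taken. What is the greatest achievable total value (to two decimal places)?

Ratios (sorted): B 14.94, C 12.57, A 7.68, D 4.00, E 3.75
take B (17 @ 254); take C (7 @ 88); take 27/28 of A → 207.32. Capacity used 51/51.
Total value = 549.32

549.32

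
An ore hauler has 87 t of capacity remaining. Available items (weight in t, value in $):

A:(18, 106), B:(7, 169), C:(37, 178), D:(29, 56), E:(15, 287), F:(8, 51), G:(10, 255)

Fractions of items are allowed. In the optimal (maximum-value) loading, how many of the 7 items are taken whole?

Sort by value per unit weight and fill in that order.
Ratios (sorted): G 25.50, B 24.14, E 19.13, F 6.38, A 5.89, C 4.81, D 1.93
take G (10 @ 255); take B (7 @ 169); take E (15 @ 287); take F (8 @ 51); take A (18 @ 106); take 29/37 of C → 139.51. Capacity used 87/87.
5 item(s) taken whole; one partial (take 29/37 of C).

5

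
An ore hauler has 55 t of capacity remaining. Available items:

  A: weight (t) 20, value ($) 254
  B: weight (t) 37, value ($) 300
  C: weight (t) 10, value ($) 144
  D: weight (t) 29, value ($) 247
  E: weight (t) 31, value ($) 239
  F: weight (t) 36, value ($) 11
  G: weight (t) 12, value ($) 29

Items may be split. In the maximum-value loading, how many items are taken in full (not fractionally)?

Sort by value per unit weight and fill in that order.
Order: C (144/10=14.40) > A (254/20=12.70) > D (247/29=8.52) > B (300/37=8.11) > E (239/31=7.71) > G (29/12=2.42) > F (11/36=0.31)
Fill: take C (10 @ 144) → take A (20 @ 254) → take 25/29 of D → 212.93; 55/55 used.
2 item(s) taken whole; one partial (take 25/29 of D).

2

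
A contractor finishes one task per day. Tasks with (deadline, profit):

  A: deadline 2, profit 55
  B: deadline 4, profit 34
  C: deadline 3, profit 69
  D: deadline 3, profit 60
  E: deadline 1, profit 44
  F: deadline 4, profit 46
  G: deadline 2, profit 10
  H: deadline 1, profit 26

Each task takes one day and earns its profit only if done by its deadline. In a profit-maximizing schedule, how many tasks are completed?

Take jobs in profit order; each goes to the latest open slot no later than its deadline.
By profit: C(d3,69), D(d3,60), A(d2,55), F(d4,46), E(d1,44), B(d4,34), H(d1,26), G(d2,10)
C→slot 3; D→slot 2; A→slot 1; F→slot 4; E skipped; B skipped; H skipped; G skipped.
4 of 8 scheduled.

4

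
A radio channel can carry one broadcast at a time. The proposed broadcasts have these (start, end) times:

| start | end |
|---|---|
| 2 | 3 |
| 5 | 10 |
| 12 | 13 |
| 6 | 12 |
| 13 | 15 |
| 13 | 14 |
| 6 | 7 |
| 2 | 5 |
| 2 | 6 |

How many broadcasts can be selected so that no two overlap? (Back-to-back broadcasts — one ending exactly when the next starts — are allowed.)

4

Greedy by earliest finish: after sorting by end time, pick each interval compatible with the last pick.
By end time: (2,3), (2,5), (2,6), (6,7), (5,10), (6,12), (12,13), (13,14), (13,15).
Pick (2,3); next start ≥ 3 → (6,7); next start ≥ 7 → (12,13); next start ≥ 13 → (13,14).
Selected 4 broadcasts.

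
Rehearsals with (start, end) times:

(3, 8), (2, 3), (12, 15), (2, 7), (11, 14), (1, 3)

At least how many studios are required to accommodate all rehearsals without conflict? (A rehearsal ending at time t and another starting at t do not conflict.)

Events (time:±→running): 1:+→1 2:+→2 2:+→3 … peak 3.

3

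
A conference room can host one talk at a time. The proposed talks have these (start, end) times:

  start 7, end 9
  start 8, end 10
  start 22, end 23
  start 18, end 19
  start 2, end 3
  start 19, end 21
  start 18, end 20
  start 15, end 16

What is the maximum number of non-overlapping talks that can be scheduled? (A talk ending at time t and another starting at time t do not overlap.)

6

Order by finish time; keep every interval that doesn't clash with the previous kept one.
Sorted by end: (2,3)  (7,9)  (8,10)  (15,16)  (18,19)  (18,20)  (19,21)  (22,23)
take (2,3); take (7,9); skip (8,10); take (15,16); take (18,19); take (19,21); take (22,23).
Selected 6 talks.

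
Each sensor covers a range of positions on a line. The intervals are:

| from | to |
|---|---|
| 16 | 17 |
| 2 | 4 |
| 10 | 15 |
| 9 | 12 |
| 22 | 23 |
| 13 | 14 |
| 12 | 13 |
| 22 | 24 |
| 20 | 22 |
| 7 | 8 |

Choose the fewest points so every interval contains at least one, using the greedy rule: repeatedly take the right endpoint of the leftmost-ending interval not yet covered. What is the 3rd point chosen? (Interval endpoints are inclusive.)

Sort by right endpoint; whenever an interval is uncovered, place a point at its right end.
Sorted: [2,4] [7,8] [9,12] [12,13] [13,14] [10,15] [16,17] [20,22] [22,23] [22,24]
{[2,4]} hit by 4; {[7,8]} hit by 8; {[9,12],[12,13]} hit by 12; {[13,14],[10,15]} hit by 14; {[16,17]} hit by 17; {[20,22],[22,23],[22,24]} hit by 22.
Points: 4, 8, 12, 14, 17, 22 (6 total).

12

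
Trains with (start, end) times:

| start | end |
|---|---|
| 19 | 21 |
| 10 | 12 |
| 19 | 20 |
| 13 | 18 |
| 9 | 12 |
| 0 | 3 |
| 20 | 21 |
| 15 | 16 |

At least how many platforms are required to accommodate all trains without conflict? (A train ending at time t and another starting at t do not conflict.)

2

Count concurrent intervals with a sweep; the peak is the room count.
starts: [0, 9, 10, 13, 15, 19, 19, 20]
ends:   [3, 12, 12, 16, 18, 20, 21, 21]
s0→1 e3→0 s9→1 s10→2  — peak 2.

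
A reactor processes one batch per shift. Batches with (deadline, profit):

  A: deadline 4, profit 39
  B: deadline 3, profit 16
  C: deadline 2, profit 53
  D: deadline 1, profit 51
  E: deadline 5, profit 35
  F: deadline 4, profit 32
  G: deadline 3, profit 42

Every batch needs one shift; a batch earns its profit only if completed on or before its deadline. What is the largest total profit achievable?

220

Take jobs in profit order; each goes to the latest open slot no later than its deadline.
Profit order: C=53 D=51 G=42 A=39 E=35 F=32 B=16
Assign: C→slot 2, D→slot 1, G→slot 3, A→slot 4, E→slot 5, F skipped, B skipped.
Slots: [1:D] [2:C] [3:G] [4:A] [5:E]
Profit = 51 + 53 + 42 + 39 + 35 = 220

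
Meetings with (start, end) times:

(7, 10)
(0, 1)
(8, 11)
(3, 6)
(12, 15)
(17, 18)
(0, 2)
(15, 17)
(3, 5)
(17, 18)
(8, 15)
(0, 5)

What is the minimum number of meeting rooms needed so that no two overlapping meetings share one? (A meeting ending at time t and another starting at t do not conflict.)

3

starts: [0, 0, 0, 3, 3, 7, 8, 8, 12, 15, 17, 17]
ends:   [1, 2, 5, 5, 6, 10, 11, 15, 15, 17, 18, 18]
s0→1 s0→2 s0→3  — peak 3.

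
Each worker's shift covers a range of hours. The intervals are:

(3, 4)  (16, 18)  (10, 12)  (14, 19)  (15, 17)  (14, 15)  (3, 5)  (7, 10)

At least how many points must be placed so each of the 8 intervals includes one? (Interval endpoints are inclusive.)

Sort by right endpoint; whenever an interval is uncovered, place a point at its right end.
Sorted: [3,4] [3,5] [7,10] [10,12] [14,15] [15,17] [16,18] [14,19]
{[3,4],[3,5]} hit by 4; {[7,10],[10,12]} hit by 10; {[14,15],[15,17]} hit by 15; {[16,18],[14,19]} hit by 18.
Points: 4, 10, 15, 18 (4 total).

4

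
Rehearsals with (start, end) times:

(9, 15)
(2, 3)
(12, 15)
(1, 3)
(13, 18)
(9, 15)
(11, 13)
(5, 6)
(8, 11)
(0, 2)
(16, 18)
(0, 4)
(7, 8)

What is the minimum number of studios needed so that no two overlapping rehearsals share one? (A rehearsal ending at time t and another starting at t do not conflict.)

Count concurrent intervals with a sweep; the peak is the room count.
starts: [0, 0, 1, 2, 5, 7, 8, 9, 9, 11, 12, 13, 16]
ends:   [2, 3, 3, 4, 6, 8, 11, 13, 15, 15, 15, 18, 18]
s0→1 s0→2 s1→3 e2→2 s2→3 e3→2 e3→1 e4→0 s5→1 e6→0 s7→1 e8→0 s8→1 s9→2 s9→3 e11→2 s11→3 s12→4  — peak 4.

4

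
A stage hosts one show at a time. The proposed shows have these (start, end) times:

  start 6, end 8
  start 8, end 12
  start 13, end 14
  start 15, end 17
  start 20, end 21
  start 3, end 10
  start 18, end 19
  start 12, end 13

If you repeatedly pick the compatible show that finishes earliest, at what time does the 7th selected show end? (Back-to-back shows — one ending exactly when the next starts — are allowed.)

21

Sorted by end: (6,8)  (3,10)  (8,12)  (12,13)  (13,14)  (15,17)  (18,19)  (20,21)
take (6,8); skip (3,10); take (8,12); take (12,13); take (13,14); take (15,17); take (18,19); take (20,21).
Selected: (6,8) (8,12) (12,13) (13,14) (15,17) (18,19) (20,21)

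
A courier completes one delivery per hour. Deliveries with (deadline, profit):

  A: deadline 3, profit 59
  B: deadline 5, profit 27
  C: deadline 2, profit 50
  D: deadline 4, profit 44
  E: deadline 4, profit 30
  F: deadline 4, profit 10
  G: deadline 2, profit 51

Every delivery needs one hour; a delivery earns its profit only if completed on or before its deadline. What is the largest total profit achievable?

Sort by profit descending; place each in the latest free slot ≤ its deadline.
Profit order: A=59 G=51 C=50 D=44 E=30 B=27 F=10
Assign: A→slot 3, G→slot 2, C→slot 1, D→slot 4, E skipped, B→slot 5, F skipped.
Slots: [1:C] [2:G] [3:A] [4:D] [5:B]
Profit = 50 + 51 + 59 + 44 + 27 = 231

231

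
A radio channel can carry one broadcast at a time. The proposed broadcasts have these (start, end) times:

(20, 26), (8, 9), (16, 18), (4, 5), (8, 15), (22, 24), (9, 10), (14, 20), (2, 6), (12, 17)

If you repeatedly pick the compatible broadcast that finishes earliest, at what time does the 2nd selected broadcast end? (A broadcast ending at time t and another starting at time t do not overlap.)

By end time: (4,5), (2,6), (8,9), (9,10), (8,15), (12,17), (16,18), (14,20), (22,24), (20,26).
Pick (4,5); next start ≥ 5 → (8,9); next start ≥ 9 → (9,10); next start ≥ 10 → (12,17); next start ≥ 17 → (22,24).
Selected: (4,5) (8,9) (9,10) (12,17) (22,24)

9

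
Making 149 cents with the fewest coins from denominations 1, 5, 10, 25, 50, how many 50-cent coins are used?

2

Use the largest denomination that fits, subtract, and repeat.
149 = 2×50 + 1×25 + 2×10 + 4×1
Count of 50: 2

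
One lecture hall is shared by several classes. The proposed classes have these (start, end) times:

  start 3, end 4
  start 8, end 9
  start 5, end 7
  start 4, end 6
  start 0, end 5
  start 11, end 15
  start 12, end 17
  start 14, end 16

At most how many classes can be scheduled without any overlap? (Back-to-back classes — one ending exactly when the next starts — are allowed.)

4

Order by finish time; keep every interval that doesn't clash with the previous kept one.
By end time: (3,4), (0,5), (4,6), (5,7), (8,9), (11,15), (14,16), (12,17).
Pick (3,4); next start ≥ 4 → (4,6); next start ≥ 6 → (8,9); next start ≥ 9 → (11,15).
Selected 4 classes.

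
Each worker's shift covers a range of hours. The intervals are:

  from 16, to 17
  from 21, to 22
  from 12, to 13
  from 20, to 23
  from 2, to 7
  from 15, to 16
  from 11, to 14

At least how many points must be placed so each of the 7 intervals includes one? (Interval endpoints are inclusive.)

Process intervals by earliest right end; each time one isn't hit yet, stab at its right endpoint.
Sorted: [2,7] [12,13] [11,14] [15,16] [16,17] [21,22] [20,23]
{[2,7]} hit by 7; {[12,13],[11,14]} hit by 13; {[15,16],[16,17]} hit by 16; {[21,22],[20,23]} hit by 22.
Points: 7, 13, 16, 22 (4 total).

4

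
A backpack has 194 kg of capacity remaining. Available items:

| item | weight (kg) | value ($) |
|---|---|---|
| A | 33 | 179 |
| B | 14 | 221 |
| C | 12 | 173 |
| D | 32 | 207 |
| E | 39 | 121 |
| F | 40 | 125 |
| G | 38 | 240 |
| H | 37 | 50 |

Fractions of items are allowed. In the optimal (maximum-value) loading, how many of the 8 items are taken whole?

Ratios (sorted): B 15.79, C 14.42, D 6.47, G 6.32, A 5.42, F 3.12, E 3.10, H 1.35
take B (14 @ 221); take C (12 @ 173); take D (32 @ 207); take G (38 @ 240); take A (33 @ 179); take F (40 @ 125); take 25/39 of E → 77.56. Capacity used 194/194.
6 item(s) taken whole; one partial (take 25/39 of E).

6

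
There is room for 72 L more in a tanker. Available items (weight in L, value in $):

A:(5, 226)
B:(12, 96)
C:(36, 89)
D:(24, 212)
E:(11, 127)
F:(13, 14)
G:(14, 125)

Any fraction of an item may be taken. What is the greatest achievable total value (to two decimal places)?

Ratios (sorted): A 45.20, E 11.55, G 8.93, D 8.83, B 8.00, C 2.47, F 1.08
take A (5 @ 226); take E (11 @ 127); take G (14 @ 125); take D (24 @ 212); take B (12 @ 96); take 6/36 of C → 14.83. Capacity used 72/72.
Total value = 800.83

800.83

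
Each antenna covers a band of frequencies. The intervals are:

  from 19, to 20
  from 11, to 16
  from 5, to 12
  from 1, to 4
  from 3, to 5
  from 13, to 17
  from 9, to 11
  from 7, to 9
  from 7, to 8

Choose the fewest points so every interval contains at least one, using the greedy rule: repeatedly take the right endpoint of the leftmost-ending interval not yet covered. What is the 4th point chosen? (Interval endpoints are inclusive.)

17

Process intervals by earliest right end; each time one isn't hit yet, stab at its right endpoint.
Sorted: [1,4] [3,5] [7,8] [7,9] [9,11] [5,12] [11,16] [13,17] [19,20]
{[1,4],[3,5]} hit by 4; {[7,8],[7,9]} hit by 8; {[9,11],[5,12],[11,16]} hit by 11; {[13,17]} hit by 17; {[19,20]} hit by 20.
Points: 4, 8, 11, 17, 20 (5 total).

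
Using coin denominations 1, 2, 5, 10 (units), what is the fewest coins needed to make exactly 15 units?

2

Use the largest denomination that fits, subtract, and repeat.
15 − 1×10→5 − 1×5→0
Total coins = 1 + 1 = 2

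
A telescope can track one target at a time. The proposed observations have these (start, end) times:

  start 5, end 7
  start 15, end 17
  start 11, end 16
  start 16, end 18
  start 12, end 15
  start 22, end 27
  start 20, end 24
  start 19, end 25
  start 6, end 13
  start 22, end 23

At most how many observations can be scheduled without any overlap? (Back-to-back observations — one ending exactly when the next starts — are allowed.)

4

Sort by end time and greedily take each interval whose start is ≥ the last chosen end.
Sorted by end: (5,7)  (6,13)  (12,15)  (11,16)  (15,17)  (16,18)  (22,23)  (20,24)  (19,25)  (22,27)
take (5,7); skip (6,13); take (12,15); take (15,17); take (22,23).
Selected 4 observations.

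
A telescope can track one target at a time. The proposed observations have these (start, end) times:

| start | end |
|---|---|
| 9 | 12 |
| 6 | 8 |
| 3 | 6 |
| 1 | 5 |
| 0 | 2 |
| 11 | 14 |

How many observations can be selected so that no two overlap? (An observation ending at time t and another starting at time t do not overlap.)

Sorted by end: (0,2)  (1,5)  (3,6)  (6,8)  (9,12)  (11,14)
take (0,2); take (3,6); take (6,8); take (9,12).
Selected 4 observations.

4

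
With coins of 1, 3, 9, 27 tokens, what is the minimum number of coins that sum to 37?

3

37 − 1×27→10 − 1×9→1 − 1×1→0
Total coins = 1 + 1 + 1 = 3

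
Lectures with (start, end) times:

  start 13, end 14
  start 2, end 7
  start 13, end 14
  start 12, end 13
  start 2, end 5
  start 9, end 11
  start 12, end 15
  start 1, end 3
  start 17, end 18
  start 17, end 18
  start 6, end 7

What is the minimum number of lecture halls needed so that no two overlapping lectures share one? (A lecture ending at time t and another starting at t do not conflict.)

3

The answer is the maximum number of intervals overlapping at any instant.
starts: [1, 2, 2, 6, 9, 12, 12, 13, 13, 17, 17]
ends:   [3, 5, 7, 7, 11, 13, 14, 14, 15, 18, 18]
s1→1 s2→2 s2→3  — peak 3.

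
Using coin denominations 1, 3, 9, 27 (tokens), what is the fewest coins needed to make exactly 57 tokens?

3

Greedy: take as many of the largest coin as possible, then repeat with the remainder.
57 − 2×27→3 − 1×3→0
Total coins = 2 + 1 = 3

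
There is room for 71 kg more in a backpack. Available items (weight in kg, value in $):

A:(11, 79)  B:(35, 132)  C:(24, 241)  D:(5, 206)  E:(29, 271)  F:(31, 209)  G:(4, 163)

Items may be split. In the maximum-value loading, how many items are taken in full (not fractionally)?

4

Greedy by value/weight ratio, highest first.
Ratios (sorted): D 41.20, G 40.75, C 10.04, E 9.34, A 7.18, F 6.74, B 3.77
take D (5 @ 206); take G (4 @ 163); take C (24 @ 241); take E (29 @ 271); take 9/11 of A → 64.64. Capacity used 71/71.
4 item(s) taken whole; one partial (take 9/11 of A).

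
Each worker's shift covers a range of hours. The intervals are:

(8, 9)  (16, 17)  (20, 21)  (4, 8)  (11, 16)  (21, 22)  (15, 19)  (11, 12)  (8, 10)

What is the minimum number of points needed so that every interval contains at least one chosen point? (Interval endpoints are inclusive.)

4

Sorted: [4,8] [8,9] [8,10] [11,12] [11,16] [16,17] [15,19] [20,21] [21,22]
{[4,8],[8,9],[8,10]} hit by 8; {[11,12],[11,16]} hit by 12; {[16,17],[15,19]} hit by 17; {[20,21],[21,22]} hit by 21.
Points: 8, 12, 17, 21 (4 total).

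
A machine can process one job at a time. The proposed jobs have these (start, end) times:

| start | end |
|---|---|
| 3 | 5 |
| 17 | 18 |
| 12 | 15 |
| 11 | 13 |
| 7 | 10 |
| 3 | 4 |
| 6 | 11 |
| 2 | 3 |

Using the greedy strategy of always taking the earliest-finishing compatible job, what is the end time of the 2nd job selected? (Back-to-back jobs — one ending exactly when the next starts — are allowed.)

Sort by end time and greedily take each interval whose start is ≥ the last chosen end.
By end time: (2,3), (3,4), (3,5), (7,10), (6,11), (11,13), (12,15), (17,18).
Pick (2,3); next start ≥ 3 → (3,4); next start ≥ 4 → (7,10); next start ≥ 10 → (11,13); next start ≥ 13 → (17,18).
Selected: (2,3) (3,4) (7,10) (11,13) (17,18)

4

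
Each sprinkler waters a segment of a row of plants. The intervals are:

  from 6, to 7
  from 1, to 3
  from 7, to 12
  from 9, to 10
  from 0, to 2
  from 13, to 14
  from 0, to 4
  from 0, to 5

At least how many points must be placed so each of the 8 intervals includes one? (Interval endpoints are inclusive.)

4

Process intervals by earliest right end; each time one isn't hit yet, stab at its right endpoint.
By right end: [0,2]  [1,3]  [0,4]  [0,5]  [6,7]  [9,10]  [7,12]  [13,14]
[0,2] uncovered → point at 2; [6,7] uncovered → point at 7; [9,10] uncovered → point at 10; [13,14] uncovered → point at 14.
Points: 2, 7, 10, 14 (4 total).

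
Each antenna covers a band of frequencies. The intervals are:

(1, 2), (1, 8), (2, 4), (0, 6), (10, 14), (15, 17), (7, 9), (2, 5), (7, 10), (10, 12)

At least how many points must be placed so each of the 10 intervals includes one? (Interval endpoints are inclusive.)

By right end: [1,2]  [2,4]  [2,5]  [0,6]  [1,8]  [7,9]  [7,10]  [10,12]  [10,14]  [15,17]
[1,2] uncovered → point at 2; [7,9] uncovered → point at 9; [10,12] uncovered → point at 12; [15,17] uncovered → point at 17.
Points: 2, 9, 12, 17 (4 total).

4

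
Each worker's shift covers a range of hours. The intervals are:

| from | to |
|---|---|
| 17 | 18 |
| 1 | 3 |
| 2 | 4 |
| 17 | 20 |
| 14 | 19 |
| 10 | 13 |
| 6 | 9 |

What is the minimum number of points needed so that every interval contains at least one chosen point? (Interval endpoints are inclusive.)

Process intervals by earliest right end; each time one isn't hit yet, stab at its right endpoint.
By right end: [1,3]  [2,4]  [6,9]  [10,13]  [17,18]  [14,19]  [17,20]
[1,3] uncovered → point at 3; [6,9] uncovered → point at 9; [10,13] uncovered → point at 13; [17,18] uncovered → point at 18.
Points: 3, 9, 13, 18 (4 total).

4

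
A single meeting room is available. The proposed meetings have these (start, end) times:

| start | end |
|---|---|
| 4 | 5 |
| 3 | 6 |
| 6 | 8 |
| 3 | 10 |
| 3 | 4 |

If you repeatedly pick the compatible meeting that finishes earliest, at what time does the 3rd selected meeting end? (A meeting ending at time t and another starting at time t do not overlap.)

By end time: (3,4), (4,5), (3,6), (6,8), (3,10).
Pick (3,4); next start ≥ 4 → (4,5); next start ≥ 5 → (6,8).
Selected: (3,4) (4,5) (6,8)

8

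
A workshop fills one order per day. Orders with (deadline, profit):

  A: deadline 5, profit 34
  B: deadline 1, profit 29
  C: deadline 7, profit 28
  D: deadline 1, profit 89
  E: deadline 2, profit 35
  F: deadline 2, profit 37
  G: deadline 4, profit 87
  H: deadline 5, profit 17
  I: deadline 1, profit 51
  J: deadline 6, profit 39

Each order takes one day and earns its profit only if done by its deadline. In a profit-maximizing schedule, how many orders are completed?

7

By profit: D(d1,89), G(d4,87), I(d1,51), J(d6,39), F(d2,37), E(d2,35), A(d5,34), B(d1,29), C(d7,28), H(d5,17)
D→slot 1; G→slot 4; I skipped; J→slot 6; F→slot 2; E skipped; A→slot 5; B skipped; C→slot 7; H→slot 3.
7 of 10 scheduled.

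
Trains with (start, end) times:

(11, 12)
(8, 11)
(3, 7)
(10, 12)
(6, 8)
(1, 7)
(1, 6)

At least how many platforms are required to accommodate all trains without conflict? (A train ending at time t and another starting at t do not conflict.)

3

The answer is the maximum number of intervals overlapping at any instant.
starts: [1, 1, 3, 6, 8, 10, 11]
ends:   [6, 7, 7, 8, 11, 12, 12]
s1→1 s1→2 s3→3  — peak 3.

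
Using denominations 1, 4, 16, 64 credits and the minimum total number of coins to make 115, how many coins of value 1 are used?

Use the largest denomination that fits, subtract, and repeat.
115 = 1×64 + 3×16 + 3×1
Count of 1: 3

3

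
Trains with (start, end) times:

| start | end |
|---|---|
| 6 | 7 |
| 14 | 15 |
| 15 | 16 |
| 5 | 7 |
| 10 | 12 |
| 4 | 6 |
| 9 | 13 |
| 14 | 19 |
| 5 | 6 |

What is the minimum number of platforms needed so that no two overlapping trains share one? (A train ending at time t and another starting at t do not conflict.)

Count concurrent intervals with a sweep; the peak is the room count.
starts: [4, 5, 5, 6, 9, 10, 14, 14, 15]
ends:   [6, 6, 7, 7, 12, 13, 15, 16, 19]
s4→1 s5→2 s5→3  — peak 3.

3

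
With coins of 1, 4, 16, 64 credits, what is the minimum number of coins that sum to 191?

Use the largest denomination that fits, subtract, and repeat.
191 − 2×64→63 − 3×16→15 − 3×4→3 − 3×1→0
Total coins = 2 + 3 + 3 + 3 = 11

11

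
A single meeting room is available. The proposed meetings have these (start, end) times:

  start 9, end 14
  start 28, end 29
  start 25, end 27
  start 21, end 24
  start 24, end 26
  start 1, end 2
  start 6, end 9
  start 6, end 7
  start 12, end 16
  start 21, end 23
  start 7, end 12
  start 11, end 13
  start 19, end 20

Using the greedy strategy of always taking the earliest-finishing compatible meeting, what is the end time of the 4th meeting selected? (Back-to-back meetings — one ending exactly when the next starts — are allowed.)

Order by finish time; keep every interval that doesn't clash with the previous kept one.
By end time: (1,2), (6,7), (6,9), (7,12), (11,13), (9,14), (12,16), (19,20), (21,23), (21,24), (24,26), (25,27), (28,29).
Pick (1,2); next start ≥ 2 → (6,7); next start ≥ 7 → (7,12); next start ≥ 12 → (12,16); next start ≥ 16 → (19,20); next start ≥ 20 → (21,23); next start ≥ 23 → (24,26); next start ≥ 26 → (28,29).
Selected: (1,2) (6,7) (7,12) (12,16) (19,20) (21,23) (24,26) (28,29)

16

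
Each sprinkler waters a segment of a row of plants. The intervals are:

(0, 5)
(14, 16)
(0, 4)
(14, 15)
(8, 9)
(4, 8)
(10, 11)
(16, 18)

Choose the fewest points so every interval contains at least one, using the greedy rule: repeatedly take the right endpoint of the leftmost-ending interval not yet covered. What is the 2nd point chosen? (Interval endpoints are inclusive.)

By right end: [0,4]  [0,5]  [4,8]  [8,9]  [10,11]  [14,15]  [14,16]  [16,18]
[0,4] uncovered → point at 4; [8,9] uncovered → point at 9; [10,11] uncovered → point at 11; [14,15] uncovered → point at 15; [16,18] uncovered → point at 18.
Points: 4, 9, 11, 15, 18 (5 total).

9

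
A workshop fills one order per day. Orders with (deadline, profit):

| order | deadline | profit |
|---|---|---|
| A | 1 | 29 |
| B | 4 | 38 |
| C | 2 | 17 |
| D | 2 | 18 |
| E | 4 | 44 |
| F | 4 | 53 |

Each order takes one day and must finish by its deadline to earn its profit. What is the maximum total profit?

164

By profit: F(d4,53), E(d4,44), B(d4,38), A(d1,29), D(d2,18), C(d2,17)
F→slot 4; E→slot 3; B→slot 2; A→slot 1; D skipped; C skipped.
Profit = 29 + 38 + 44 + 53 = 164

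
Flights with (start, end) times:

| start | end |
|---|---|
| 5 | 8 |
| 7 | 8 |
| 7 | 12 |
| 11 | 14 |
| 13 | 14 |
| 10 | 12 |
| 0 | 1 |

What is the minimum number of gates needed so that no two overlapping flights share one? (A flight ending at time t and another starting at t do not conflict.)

3

starts: [0, 5, 7, 7, 10, 11, 13]
ends:   [1, 8, 8, 12, 12, 14, 14]
s0→1 e1→0 s5→1 s7→2 s7→3  — peak 3.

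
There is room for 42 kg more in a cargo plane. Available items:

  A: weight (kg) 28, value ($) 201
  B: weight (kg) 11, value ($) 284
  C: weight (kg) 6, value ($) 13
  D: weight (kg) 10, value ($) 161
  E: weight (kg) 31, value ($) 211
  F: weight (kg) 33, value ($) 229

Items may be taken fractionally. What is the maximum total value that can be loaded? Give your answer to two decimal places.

595.75

Order: B (284/11=25.82) > D (161/10=16.10) > A (201/28=7.18) > F (229/33=6.94) > E (211/31=6.81) > C (13/6=2.17)
Fill: take B (11 @ 284) → take D (10 @ 161) → take 21/28 of A → 150.75; 42/42 used.
Total value = 595.75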